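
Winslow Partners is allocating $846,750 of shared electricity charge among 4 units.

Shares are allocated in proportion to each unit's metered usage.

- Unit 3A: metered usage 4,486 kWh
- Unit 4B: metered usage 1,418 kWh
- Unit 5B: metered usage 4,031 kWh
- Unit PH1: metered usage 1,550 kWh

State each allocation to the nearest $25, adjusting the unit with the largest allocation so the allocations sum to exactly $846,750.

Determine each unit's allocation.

Metered usage total: 11,485.
Raw shares: Unit 3A 4,486/11,485 × $846,750 = 330,737.53; Unit 4B 1,418/11,485 × $846,750 = 104,544.32; Unit 5B 4,031/11,485 × $846,750 = 297,191.92; Unit PH1 1,550/11,485 × $846,750 = 114,276.23.
At nearest $25: Unit 3A $330,750; Unit 4B $104,550; Unit 5B $297,200; Unit PH1 $114,275. Sum = $846,775.
Difference $846,750 − $846,775 = −$25 applied to largest allocation (Unit 3A): Unit 3A becomes $330,725.

Unit 3A: $330,725; Unit 4B: $104,550; Unit 5B: $297,200; Unit PH1: $114,275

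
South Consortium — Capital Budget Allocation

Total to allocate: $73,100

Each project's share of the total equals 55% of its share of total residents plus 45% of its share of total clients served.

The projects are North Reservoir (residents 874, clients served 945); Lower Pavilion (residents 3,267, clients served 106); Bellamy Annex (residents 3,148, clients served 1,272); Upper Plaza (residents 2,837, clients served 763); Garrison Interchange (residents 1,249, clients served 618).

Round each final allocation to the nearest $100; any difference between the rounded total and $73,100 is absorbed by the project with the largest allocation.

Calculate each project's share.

North Reservoir: $11,500 · Lower Pavilion: $12,500 · Bellamy Annex: $22,400 · Upper Plaza: $16,800 · Garrison Interchange: $9,900

Totals — residents 11,375, clients served 3,704.
Composite weights (55% residents + 45% clients served): North Reservoir 0.1571; Lower Pavilion 0.1708; Bellamy Annex 0.3067; Upper Plaza 0.2299; Garrison Interchange 0.1355.
Proportional shares: North Reservoir 11,481.65; Lower Pavilion 12,488.61; Bellamy Annex 22,423.18; Upper Plaza 16,803.55; Garrison Interchange 9,903.02.
At nearest $100: North Reservoir $11,500; Lower Pavilion $12,500; Bellamy Annex $22,400; Upper Plaza $16,800; Garrison Interchange $9,900. Sum = $73,100.
Rounded total matches; no reconciliation needed.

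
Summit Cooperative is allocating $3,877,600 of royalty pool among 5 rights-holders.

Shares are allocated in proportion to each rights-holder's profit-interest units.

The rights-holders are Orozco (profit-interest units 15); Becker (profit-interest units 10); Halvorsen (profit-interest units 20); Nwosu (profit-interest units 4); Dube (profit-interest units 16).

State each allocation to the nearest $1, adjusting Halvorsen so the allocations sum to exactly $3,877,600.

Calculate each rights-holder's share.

Profit-interest units total: 65.
Proportional shares: Orozco 15/65 × $3,877,600 = 894,830.77; Becker 10/65 × $3,877,600 = 596,553.85; Halvorsen 20/65 × $3,877,600 = 1,193,107.69; Nwosu 4/65 × $3,877,600 = 238,621.54; Dube 16/65 × $3,877,600 = 954,486.15.
After rounding ($1): Orozco $894,831; Becker $596,554; Halvorsen $1,193,108; Nwosu $238,622; Dube $954,486. Sum = $3,877,601.
Difference $3,877,600 − $3,877,601 = −$1 applied to Halvorsen: Halvorsen becomes $1,193,107.

Orozco: $894,831; Becker: $596,554; Halvorsen: $1,193,107; Nwosu: $238,622; Dube: $954,486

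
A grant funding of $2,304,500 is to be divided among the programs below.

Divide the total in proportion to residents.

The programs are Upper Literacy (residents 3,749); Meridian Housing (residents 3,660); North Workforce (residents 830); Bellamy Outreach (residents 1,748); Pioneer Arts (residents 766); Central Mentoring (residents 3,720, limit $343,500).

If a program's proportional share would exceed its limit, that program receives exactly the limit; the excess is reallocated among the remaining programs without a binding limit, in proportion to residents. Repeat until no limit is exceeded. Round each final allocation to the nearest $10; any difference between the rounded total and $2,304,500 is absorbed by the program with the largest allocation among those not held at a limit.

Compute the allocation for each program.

Combined residents = 14,473.
Pro-rata shares before constraints: Upper Literacy 596,944.00; Meridian Housing 582,772.75; North Workforce 132,158.85; Bellamy Outreach 278,329.72; Pioneer Arts 121,968.29; Central Mentoring 592,326.40.
Held at cap: Central Mentoring ($343,500); residual $1,961,000 reallocated over remaining residents 10,753.
Redistributed shares: Upper Literacy 683,696.55 → $683,700; Meridian Housing 667,465.82 → $667,470; North Workforce 151,365.20 → $151,370; Bellamy Outreach 318,778.76 → $318,780; Pioneer Arts 139,693.67 → $139,690.
Rounding difference −$10 applied to Upper Literacy → $683,690.

Upper Literacy: $683,690 · Meridian Housing: $667,470 · North Workforce: $151,370 · Bellamy Outreach: $318,780 · Pioneer Arts: $139,690 · Central Mentoring: $343,500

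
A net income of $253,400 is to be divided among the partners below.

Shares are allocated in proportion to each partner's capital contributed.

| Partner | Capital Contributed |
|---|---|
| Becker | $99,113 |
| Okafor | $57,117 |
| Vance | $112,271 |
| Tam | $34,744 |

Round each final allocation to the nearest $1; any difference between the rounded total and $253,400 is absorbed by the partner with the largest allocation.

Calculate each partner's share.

Capital contributed total: 303,245.
Raw shares: Becker 99,113/303,245 × $253,400 = 82,821.59; Okafor 57,117/303,245 × $253,400 = 47,728.56; Vance 112,271/303,245 × $253,400 = 93,816.79; Tam 34,744/303,245 × $253,400 = 29,033.06.
At nearest $1: Becker $82,822; Okafor $47,729; Vance $93,817; Tam $29,033. Sum = $253,401.
Difference $253,400 − $253,401 = −$1 applied to largest allocation (Vance): Vance becomes $93,816.

Becker: $82,822 · Okafor: $47,729 · Vance: $93,816 · Tam: $29,033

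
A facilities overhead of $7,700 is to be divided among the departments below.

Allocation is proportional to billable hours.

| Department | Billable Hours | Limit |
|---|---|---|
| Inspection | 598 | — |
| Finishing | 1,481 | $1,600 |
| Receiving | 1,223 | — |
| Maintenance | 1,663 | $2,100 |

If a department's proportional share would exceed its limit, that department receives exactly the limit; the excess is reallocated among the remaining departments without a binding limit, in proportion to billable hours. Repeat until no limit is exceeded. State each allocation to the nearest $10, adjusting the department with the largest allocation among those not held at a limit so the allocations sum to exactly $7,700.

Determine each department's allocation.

Billable hours total: 4,965.
Proportional shares (ignoring caps): Inspection 927.41; Finishing 2,296.82; Receiving 1,896.70; Maintenance 2,579.07.
Capped: Finishing ($1,600), Maintenance ($2,100); balance $4,000 reallocated over remaining billable hours 1,821.
Redistributed shares: Inspection 1,313.56 → $1,310; Receiving 2,686.44 → $2,690.

Inspection: $1,310 | Finishing: $1,600 | Receiving: $2,690 | Maintenance: $2,100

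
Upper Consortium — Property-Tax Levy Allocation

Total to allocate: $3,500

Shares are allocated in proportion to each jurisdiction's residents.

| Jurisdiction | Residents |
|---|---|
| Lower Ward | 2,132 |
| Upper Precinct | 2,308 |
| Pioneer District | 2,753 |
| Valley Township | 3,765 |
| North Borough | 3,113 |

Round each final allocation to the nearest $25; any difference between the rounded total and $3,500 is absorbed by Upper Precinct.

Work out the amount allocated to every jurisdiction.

Lower Ward: $525 | Upper Precinct: $600 | Pioneer District: $675 | Valley Township: $925 | North Borough: $775

Sum of residents: 14,071.
Unrounded shares: Lower Ward 2,132/14,071 × $3,500 = 530.31; Upper Precinct 2,308/14,071 × $3,500 = 574.09; Pioneer District 2,753/14,071 × $3,500 = 684.78; Valley Township 3,765/14,071 × $3,500 = 936.50; North Borough 3,113/14,071 × $3,500 = 774.32.
Rounded to nearest $25: Lower Ward $525; Upper Precinct $575; Pioneer District $675; Valley Township $925; North Borough $775. Sum = $3,475.
Difference $3,500 − $3,475 = +$25 applied to Upper Precinct: Upper Precinct becomes $600.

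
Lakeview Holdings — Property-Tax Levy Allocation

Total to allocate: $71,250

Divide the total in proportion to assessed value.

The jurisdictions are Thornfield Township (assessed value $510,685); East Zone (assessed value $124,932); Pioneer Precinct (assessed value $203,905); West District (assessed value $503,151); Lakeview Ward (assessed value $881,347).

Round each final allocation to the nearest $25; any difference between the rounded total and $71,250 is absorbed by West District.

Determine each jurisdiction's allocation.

Combined assessed value = 2,224,020.
Proportional shares: Thornfield Township 510,685/2,224,020 × $71,250 = 16,360.60; East Zone 124,932/2,224,020 × $71,250 = 4,002.39; Pioneer Precinct 203,905/2,224,020 × $71,250 = 6,532.42; West District 503,151/2,224,020 × $71,250 = 16,119.24; Lakeview Ward 881,347/2,224,020 × $71,250 = 28,235.35.
At nearest $25: Thornfield Township $16,350; East Zone $4,000; Pioneer Precinct $6,525; West District $16,125; Lakeview Ward $28,225. Sum = $71,225.
Difference $71,250 − $71,225 = +$25 applied to West District: West District becomes $16,150.

Thornfield Township: $16,350; East Zone: $4,000; Pioneer Precinct: $6,525; West District: $16,150; Lakeview Ward: $28,225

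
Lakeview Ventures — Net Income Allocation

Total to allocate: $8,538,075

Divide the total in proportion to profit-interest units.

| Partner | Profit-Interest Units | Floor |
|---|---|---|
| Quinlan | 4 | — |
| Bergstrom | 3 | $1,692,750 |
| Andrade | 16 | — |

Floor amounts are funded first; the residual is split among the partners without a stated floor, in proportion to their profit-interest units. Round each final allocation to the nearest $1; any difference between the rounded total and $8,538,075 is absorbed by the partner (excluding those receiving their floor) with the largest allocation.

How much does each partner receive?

Quinlan: $1,369,065; Bergstrom: $1,692,750; Andrade: $5,476,260

Fund the minimums — Bergstrom $1,692,750. Remaining pool $6,845,325.
Remaining pool split over remaining profit-interest units 20: Quinlan 1,369,065.00 → $1,369,065; Andrade 5,476,260.00 → $5,476,260.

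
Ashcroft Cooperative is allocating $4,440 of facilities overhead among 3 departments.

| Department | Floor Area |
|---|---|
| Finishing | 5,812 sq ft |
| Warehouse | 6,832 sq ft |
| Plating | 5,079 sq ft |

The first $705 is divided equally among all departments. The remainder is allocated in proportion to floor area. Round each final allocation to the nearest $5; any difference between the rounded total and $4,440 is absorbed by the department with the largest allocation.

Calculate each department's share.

Finishing: $1,460 | Warehouse: $1,675 | Plating: $1,305

Equal tier: $705 ÷ 3 = $235 apiece.
Remainder $3,735 by floor area (total 17,723): Finishing 1,224.84 → $1,225; Warehouse 1,439.80 → $1,440; Plating 1,070.36 → $1,070.
Totals: Finishing $235 + $1,225 = $1,460; Warehouse $235 + $1,440 = $1,675; Plating $235 + $1,070 = $1,305.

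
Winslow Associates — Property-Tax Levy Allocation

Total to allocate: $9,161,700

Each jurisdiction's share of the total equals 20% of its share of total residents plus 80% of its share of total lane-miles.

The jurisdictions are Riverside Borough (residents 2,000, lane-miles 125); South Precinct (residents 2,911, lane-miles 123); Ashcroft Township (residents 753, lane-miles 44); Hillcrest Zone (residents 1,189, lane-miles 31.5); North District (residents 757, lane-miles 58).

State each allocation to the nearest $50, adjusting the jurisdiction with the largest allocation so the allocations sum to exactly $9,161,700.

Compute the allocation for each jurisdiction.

Riverside Borough: $2,883,050 · South Precinct: $3,064,000 · Ashcroft Township: $1,026,650 · Hillcrest Zone: $891,450 · North District: $1,296,550

Residents total 7,610; lane-miles total 381.5.
Blended shares (20% residents + 80% lane-miles): Riverside Borough 0.3147; South Precinct 0.3344; Ashcroft Township 0.1121; Hillcrest Zone 0.0973; North District 0.1415.
Unrounded shares: Riverside Borough 2,883,055.21; South Precinct 3,063,982.38; Ashcroft Township 1,026,633.68; Hillcrest Zone 891,464.59; North District 1,296,564.14.
At nearest $50: Riverside Borough $2,883,050; South Precinct $3,064,000; Ashcroft Township $1,026,650; Hillcrest Zone $891,450; North District $1,296,550. Sum = $9,161,700.
Rounded total matches; no reconciliation needed.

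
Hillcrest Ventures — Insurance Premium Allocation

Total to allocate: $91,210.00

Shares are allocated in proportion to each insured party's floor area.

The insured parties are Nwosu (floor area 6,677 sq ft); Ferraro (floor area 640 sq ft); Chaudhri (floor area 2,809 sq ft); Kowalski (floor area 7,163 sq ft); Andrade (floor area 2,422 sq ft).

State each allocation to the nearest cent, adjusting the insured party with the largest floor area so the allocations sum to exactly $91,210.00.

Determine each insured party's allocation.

Nwosu: $30,896.92 | Ferraro: $2,961.51 | Chaudhri: $12,998.27 | Kowalski: $33,145.82 | Andrade: $11,207.48

Combined floor area = 6,677 + 640 + 2,809 + 7,163 + 2,422 = 19,711.
Raw shares: Nwosu 30,896.9190; Ferraro 2,961.5139; Chaudhri 12,998.2695; Kowalski 33,145.8186; Andrade 11,207.4791.
At nearest cent: Nwosu $30,896.92; Ferraro $2,961.51; Chaudhri $12,998.27; Kowalski $33,145.82; Andrade $11,207.48. Sum = $91,210.00.
Rounded total matches; no reconciliation needed.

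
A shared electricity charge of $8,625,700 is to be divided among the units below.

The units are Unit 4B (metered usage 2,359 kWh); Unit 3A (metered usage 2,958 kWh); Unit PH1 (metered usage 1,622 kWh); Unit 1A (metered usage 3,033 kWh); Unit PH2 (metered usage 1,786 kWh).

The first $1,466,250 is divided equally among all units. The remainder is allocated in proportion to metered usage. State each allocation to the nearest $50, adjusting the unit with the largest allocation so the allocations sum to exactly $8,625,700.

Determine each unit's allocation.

Unit 4B: $1,729,650 | Unit 3A: $2,094,400 | Unit PH1: $1,280,900 | Unit 1A: $2,140,000 | Unit PH2: $1,380,750

Equal tier: $1,466,250 ÷ 5 = $293,250 apiece.
Remainder $7,159,450 by metered usage (total 11,758): Unit 4B 1,436,395.86 → $1,436,400; Unit 3A 1,801,127.16 → $1,801,150; Unit PH1 987,636.32 → $987,650; Unit 1A 1,846,794.68 → $1,846,800; Unit PH2 1,087,495.98 → $1,087,500.
Rounding difference −$50 on remainder applied to Unit 1A.
Totals: Unit 4B $293,250 + $1,436,400 = $1,729,650; Unit 3A $293,250 + $1,801,150 = $2,094,400; Unit PH1 $293,250 + $987,650 = $1,280,900; Unit 1A $293,250 + $1,846,750 = $2,140,000; Unit PH2 $293,250 + $1,087,500 = $1,380,750.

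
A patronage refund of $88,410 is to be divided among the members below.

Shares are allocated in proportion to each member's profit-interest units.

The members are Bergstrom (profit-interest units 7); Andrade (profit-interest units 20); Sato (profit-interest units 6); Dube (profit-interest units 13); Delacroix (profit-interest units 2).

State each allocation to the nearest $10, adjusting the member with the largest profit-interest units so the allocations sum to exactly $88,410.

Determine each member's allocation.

Bergstrom: $12,890; Andrade: $36,850; Sato: $11,050; Dube: $23,940; Delacroix: $3,680

Total profit-interest units = 48.
Pro-rata amounts: Bergstrom 7/48 × $88,410 = 12,893.12; Andrade 20/48 × $88,410 = 36,837.50; Sato 6/48 × $88,410 = 11,051.25; Dube 13/48 × $88,410 = 23,944.38; Delacroix 2/48 × $88,410 = 3,683.75.
At nearest $10: Bergstrom $12,890; Andrade $36,840; Sato $11,050; Dube $23,940; Delacroix $3,680. Sum = $88,400.
Difference $88,410 − $88,400 = +$10 applied to largest profit-interest units (Andrade): Andrade becomes $36,850.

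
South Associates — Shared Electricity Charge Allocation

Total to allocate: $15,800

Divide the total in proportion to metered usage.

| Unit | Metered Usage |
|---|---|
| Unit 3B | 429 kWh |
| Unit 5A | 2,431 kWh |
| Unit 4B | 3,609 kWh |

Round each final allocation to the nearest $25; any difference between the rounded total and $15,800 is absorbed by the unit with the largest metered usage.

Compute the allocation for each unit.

Unit 3B: $1,050 | Unit 5A: $5,950 | Unit 4B: $8,800

Metered usage total: 6,469.
Pro-rata amounts: Unit 3B 429/6,469 × $15,800 = 1,047.80; Unit 5A 2,431/6,469 × $15,800 = 5,937.52; Unit 4B 3,609/6,469 × $15,800 = 8,814.69.
At nearest $25: Unit 3B $1,050; Unit 5A $5,950; Unit 4B $8,825. Sum = $15,825.
Difference $15,800 − $15,825 = −$25 applied to largest metered usage (Unit 4B): Unit 4B becomes $8,800.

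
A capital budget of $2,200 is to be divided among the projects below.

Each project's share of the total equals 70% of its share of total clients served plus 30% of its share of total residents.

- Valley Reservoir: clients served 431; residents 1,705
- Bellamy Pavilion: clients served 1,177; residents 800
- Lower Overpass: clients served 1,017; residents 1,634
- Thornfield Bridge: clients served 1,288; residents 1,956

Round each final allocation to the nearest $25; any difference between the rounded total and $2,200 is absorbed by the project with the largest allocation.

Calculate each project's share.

Valley Reservoir: $350; Bellamy Pavilion: $550; Lower Overpass: $575; Thornfield Bridge: $725

Totals — clients served 3,913, residents 6,095.
Combined weights (70% clients served + 30% residents): Valley Reservoir 0.1610; Bellamy Pavilion 0.2499; Lower Overpass 0.2624; Thornfield Bridge 0.3267.
Proportional shares: Valley Reservoir 354.25; Bellamy Pavilion 549.85; Lower Overpass 577.19; Thornfield Bridge 718.71.
At nearest $25: Valley Reservoir $350; Bellamy Pavilion $550; Lower Overpass $575; Thornfield Bridge $725. Sum = $2,200.
No rounding difference to absorb.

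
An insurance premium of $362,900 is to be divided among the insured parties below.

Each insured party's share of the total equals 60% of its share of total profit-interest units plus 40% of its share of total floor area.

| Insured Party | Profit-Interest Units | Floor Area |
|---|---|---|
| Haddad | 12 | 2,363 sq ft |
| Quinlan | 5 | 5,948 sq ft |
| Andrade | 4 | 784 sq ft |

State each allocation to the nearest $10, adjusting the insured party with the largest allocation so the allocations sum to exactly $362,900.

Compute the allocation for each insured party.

Profit-interest units total 21; floor area total 9,095.
Combined weights (60% profit-interest units + 40% floor area): Haddad 0.4468; Quinlan 0.4045; Andrade 0.1488.
Proportional shares: Haddad 162,137.32; Quinlan 146,775.42; Andrade 53,987.25.
After rounding ($10): Haddad $162,140; Quinlan $146,780; Andrade $53,990. Sum = $362,910.
Difference $362,900 − $362,910 = −$10 applied to largest allocation (Haddad): Haddad becomes $162,130.

Haddad: $162,130; Quinlan: $146,780; Andrade: $53,990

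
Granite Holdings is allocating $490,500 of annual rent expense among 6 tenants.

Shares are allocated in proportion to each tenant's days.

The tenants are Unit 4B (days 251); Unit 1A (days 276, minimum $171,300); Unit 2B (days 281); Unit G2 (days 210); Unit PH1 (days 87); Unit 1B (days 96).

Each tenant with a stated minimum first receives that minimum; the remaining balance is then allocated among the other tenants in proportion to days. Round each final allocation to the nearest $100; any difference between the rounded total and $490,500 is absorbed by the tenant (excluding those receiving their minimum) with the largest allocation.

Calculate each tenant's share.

Guaranteed amounts: Unit 1A $171,300. Balance $319,200.
Balance split over remaining days 925: Unit 4B 86,615.35 → $86,600; Unit 2B 96,967.78 → $97,000; Unit G2 72,467.03 → $72,500; Unit PH1 30,022.05 → $30,000; Unit 1B 33,127.78 → $33,100.

Unit 4B: $86,600; Unit 1A: $171,300; Unit 2B: $97,000; Unit G2: $72,500; Unit PH1: $30,000; Unit 1B: $33,100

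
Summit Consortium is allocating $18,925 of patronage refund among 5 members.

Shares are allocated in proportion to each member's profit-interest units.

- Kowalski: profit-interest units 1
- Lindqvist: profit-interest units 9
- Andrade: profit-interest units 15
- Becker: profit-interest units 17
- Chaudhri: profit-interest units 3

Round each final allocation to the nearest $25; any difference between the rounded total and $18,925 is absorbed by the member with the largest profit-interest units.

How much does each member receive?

Kowalski: $425 | Lindqvist: $3,775 | Andrade: $6,300 | Becker: $7,175 | Chaudhri: $1,250

Total profit-interest units = 1 + 9 + 15 + 17 + 3 = 45.
Raw shares: Kowalski 420.56; Lindqvist 3,785.00; Andrade 6,308.33; Becker 7,149.44; Chaudhri 1,261.67.
Rounded to nearest $25: Kowalski $425; Lindqvist $3,775; Andrade $6,300; Becker $7,150; Chaudhri $1,250. Sum = $18,900.
Difference $18,925 − $18,900 = +$25 applied to largest profit-interest units (Becker): Becker becomes $7,175.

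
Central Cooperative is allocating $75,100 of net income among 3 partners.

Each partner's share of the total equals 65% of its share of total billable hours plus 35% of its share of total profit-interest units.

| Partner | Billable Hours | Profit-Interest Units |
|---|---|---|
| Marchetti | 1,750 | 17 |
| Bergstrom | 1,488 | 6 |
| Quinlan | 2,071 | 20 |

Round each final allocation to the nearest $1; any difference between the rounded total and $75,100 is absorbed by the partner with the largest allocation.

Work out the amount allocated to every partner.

Totals — billable hours 5,309, profit-interest units 43.
Blended shares (65% billable hours + 35% profit-interest units): Marchetti 0.3526; Bergstrom 0.2310; Quinlan 0.4164.
Proportional shares: Marchetti 26,482.58; Bergstrom 17,349.48; Quinlan 31,267.94.
After rounding ($1): Marchetti $26,483; Bergstrom $17,349; Quinlan $31,268. Sum = $75,100.
No rounding difference to absorb.

Marchetti: $26,483; Bergstrom: $17,349; Quinlan: $31,268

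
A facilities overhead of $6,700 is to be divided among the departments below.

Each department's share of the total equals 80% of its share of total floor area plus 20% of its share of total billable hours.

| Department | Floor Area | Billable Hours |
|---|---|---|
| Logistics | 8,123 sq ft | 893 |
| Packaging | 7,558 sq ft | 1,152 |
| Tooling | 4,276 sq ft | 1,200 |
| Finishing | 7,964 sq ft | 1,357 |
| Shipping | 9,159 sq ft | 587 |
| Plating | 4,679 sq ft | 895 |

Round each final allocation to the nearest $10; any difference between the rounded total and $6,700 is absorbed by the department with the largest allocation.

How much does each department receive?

Totals — floor area 41,759, billable hours 6,084.
Blended shares (80% floor area + 20% billable hours): Logistics 0.1850; Packaging 0.1827; Tooling 0.1214; Finishing 0.1972; Shipping 0.1948; Plating 0.1191.
Pro-rata amounts: Logistics 1,239.32; Packaging 1,223.84; Tooling 813.15; Finishing 1,321.10; Shipping 1,304.90; Plating 797.70.
At nearest $10: Logistics $1,240; Packaging $1,220; Tooling $810; Finishing $1,320; Shipping $1,300; Plating $800. Sum = $6,690.
Difference $6,700 − $6,690 = +$10 applied to largest allocation (Finishing): Finishing becomes $1,330.

Logistics: $1,240; Packaging: $1,220; Tooling: $810; Finishing: $1,330; Shipping: $1,300; Plating: $800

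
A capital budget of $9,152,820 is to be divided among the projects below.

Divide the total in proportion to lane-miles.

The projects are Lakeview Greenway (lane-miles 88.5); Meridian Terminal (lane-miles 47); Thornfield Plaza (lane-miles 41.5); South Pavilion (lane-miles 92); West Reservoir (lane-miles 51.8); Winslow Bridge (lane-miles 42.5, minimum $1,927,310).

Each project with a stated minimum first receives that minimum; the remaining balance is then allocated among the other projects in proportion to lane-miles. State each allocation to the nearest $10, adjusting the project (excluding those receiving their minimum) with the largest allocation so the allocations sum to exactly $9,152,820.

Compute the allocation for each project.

Fund the minimums — Winslow Bridge $1,927,310. Residual $7,225,510.
Residual split over remaining lane-miles 320.8: Lakeview Greenway 1,993,321.80 → $1,993,320; Meridian Terminal 1,058,600.28 → $1,058,600; Thornfield Plaza 934,721.52 → $934,720; South Pavilion 2,072,153.74 → $2,072,150; West Reservoir 1,166,712.65 → $1,166,710.
Rounding difference +$10 applied to South Pavilion → $2,072,160.

Lakeview Greenway: $1,993,320; Meridian Terminal: $1,058,600; Thornfield Plaza: $934,720; South Pavilion: $2,072,160; West Reservoir: $1,166,710; Winslow Bridge: $1,927,310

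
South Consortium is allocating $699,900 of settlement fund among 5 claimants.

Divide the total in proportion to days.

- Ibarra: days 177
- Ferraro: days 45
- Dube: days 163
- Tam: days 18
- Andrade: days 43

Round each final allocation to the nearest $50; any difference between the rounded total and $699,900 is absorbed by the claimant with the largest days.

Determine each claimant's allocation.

Ibarra: $277,750 | Ferraro: $70,600 | Dube: $255,800 | Tam: $28,250 | Andrade: $67,500

Sum of days: 177 + 45 + 163 + 18 + 43 = 446.
Unrounded shares: Ibarra 277,763.00; Ferraro 70,617.71; Dube 255,793.05; Tam 28,247.09; Andrade 67,479.15.
At nearest $50: Ibarra $277,750; Ferraro $70,600; Dube $255,800; Tam $28,250; Andrade $67,500. Sum = $699,900.
No rounding difference to absorb.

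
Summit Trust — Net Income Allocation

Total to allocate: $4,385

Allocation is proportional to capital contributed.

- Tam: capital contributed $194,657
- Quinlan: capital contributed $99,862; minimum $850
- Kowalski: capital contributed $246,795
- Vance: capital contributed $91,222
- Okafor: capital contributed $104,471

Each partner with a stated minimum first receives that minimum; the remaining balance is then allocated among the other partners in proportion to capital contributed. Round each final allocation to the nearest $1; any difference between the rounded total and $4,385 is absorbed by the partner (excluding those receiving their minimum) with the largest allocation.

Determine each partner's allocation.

Tam: $1,080 · Quinlan: $850 · Kowalski: $1,369 · Vance: $506 · Okafor: $580

Fund the minimums — Quinlan $850. Remaining pool $3,535.
Remaining pool split over remaining capital contributed 637,145: Tam 1,079.99 → $1,080; Kowalski 1,369.26 → $1,369; Vance 506.12 → $506; Okafor 579.62 → $580.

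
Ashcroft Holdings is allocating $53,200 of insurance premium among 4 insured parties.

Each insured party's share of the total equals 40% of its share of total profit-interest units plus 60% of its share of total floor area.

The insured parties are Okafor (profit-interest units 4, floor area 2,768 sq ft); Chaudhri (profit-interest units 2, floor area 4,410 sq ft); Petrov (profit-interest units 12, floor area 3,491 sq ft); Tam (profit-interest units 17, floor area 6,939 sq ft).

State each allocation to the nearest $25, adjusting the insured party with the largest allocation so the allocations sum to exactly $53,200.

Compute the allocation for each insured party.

Okafor: $7,450 | Chaudhri: $9,200 | Petrov: $13,625 | Tam: $22,925

Totals — profit-interest units 35, floor area 17,608.
Blended shares (40% profit-interest units + 60% floor area): Okafor 0.1400; Chaudhri 0.1731; Petrov 0.2561; Tam 0.4307.
Pro-rata amounts: Okafor 7,449.86; Chaudhri 9,210.50; Petrov 13,624.53; Tam 22,915.10.
At nearest $25: Okafor $7,450; Chaudhri $9,200; Petrov $13,625; Tam $22,925. Sum = $53,200.
Rounded total matches; no reconciliation needed.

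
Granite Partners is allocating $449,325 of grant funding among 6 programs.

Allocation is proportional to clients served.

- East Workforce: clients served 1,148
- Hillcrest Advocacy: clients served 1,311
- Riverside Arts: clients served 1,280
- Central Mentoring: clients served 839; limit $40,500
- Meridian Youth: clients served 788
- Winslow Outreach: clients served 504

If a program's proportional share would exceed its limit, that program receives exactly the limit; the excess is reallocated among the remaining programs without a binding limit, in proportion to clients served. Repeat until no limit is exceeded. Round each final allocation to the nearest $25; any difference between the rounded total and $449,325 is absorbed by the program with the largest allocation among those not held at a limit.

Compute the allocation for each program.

East Workforce: $93,300; Hillcrest Advocacy: $106,525; Riverside Arts: $104,025; Central Mentoring: $40,500; Meridian Youth: $64,025; Winslow Outreach: $40,950

Total clients served = 5,870.
Unconstrained shares: East Workforce 87,874.80; Hillcrest Advocacy 100,351.80; Riverside Arts 97,978.88; Central Mentoring 64,222.09; Meridian Youth 60,318.25; Winslow Outreach 38,579.18.
Capped: Central Mentoring ($40,500); remaining pool $408,825 reallocated over remaining clients served 5,031.
Shares after redistribution: East Workforce 93,287.84 → $93,300; Hillcrest Advocacy 106,533.41 → $106,525; Riverside Arts 104,014.31 → $104,025; Meridian Youth 64,033.81 → $64,025; Winslow Outreach 40,955.64 → $40,950.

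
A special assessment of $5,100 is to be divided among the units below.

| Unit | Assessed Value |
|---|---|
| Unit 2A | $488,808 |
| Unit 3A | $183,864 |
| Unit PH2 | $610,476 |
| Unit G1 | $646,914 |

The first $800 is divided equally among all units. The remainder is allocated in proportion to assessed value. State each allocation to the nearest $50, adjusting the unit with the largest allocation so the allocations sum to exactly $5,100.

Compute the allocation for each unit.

Unit 2A: $1,300 · Unit 3A: $600 · Unit PH2: $1,550 · Unit G1: $1,650

First tranche $800 split equally: $200 each.
Remainder $4,300 by assessed value (total 1,930,062): Unit 2A 1,089.02 → $1,100; Unit 3A 409.63 → $400; Unit PH2 1,360.08 → $1,350; Unit G1 1,441.26 → $1,450.
Totals: Unit 2A $200 + $1,100 = $1,300; Unit 3A $200 + $400 = $600; Unit PH2 $200 + $1,350 = $1,550; Unit G1 $200 + $1,450 = $1,650.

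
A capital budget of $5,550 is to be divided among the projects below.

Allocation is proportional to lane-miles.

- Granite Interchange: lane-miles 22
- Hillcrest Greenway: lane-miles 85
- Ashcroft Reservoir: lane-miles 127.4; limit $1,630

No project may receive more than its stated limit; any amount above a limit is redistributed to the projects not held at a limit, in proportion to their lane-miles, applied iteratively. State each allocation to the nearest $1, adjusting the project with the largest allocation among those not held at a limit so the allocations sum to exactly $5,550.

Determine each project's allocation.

Sum of lane-miles: 234.4.
Pro-rata shares before constraints: Granite Interchange 520.90; Hillcrest Greenway 2,012.59; Ashcroft Reservoir 3,016.51.
Capped: Ashcroft Reservoir ($1,630); remaining pool $3,920 reallocated over remaining lane-miles 107.
Shares after redistribution: Granite Interchange 805.98 → $806; Hillcrest Greenway 3,114.02 → $3,114.

Granite Interchange: $806 · Hillcrest Greenway: $3,114 · Ashcroft Reservoir: $1,630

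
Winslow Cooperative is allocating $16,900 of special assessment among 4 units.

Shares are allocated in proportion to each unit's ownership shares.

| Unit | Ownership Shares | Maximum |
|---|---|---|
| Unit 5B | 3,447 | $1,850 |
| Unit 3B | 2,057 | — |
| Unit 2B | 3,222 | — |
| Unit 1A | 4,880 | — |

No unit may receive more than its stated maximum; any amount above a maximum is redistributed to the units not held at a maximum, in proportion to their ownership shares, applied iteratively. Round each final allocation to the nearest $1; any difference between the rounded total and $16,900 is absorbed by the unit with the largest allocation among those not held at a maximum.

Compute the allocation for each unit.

Sum of ownership shares: 13,606.
Unconstrained shares: Unit 5B 4,281.52; Unit 3B 2,555.00; Unit 2B 4,002.04; Unit 1A 6,061.44.
Cap binds for Unit 5B ($1,850); balance $15,050 reallocated over remaining ownership shares 10,159.
Shares after redistribution: Unit 3B 3,047.33 → $3,047; Unit 2B 4,773.22 → $4,773; Unit 1A 7,229.45 → $7,229.
Rounding difference +$1 applied to Unit 1A → $7,230.

Unit 5B: $1,850; Unit 3B: $3,047; Unit 2B: $4,773; Unit 1A: $7,230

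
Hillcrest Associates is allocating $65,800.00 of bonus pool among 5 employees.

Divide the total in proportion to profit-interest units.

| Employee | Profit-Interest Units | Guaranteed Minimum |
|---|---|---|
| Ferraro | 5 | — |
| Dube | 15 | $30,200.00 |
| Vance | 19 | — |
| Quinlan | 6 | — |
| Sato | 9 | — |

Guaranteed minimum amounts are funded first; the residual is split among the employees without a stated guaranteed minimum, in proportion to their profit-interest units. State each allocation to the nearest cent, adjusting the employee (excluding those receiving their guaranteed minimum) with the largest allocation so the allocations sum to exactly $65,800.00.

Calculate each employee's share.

Ferraro: $4,564.10 | Dube: $30,200.00 | Vance: $17,343.60 | Quinlan: $5,476.92 | Sato: $8,215.38

Guaranteed amounts: Dube $30,200.00. Residual $35,600.00.
Residual split over remaining profit-interest units 39: Ferraro 4,564.1026 → $4,564.10; Vance 17,343.5897 → $17,343.59; Quinlan 5,476.9231 → $5,476.92; Sato 8,215.3846 → $8,215.38.
Rounding difference +$0.01 applied to Vance → $17,343.60.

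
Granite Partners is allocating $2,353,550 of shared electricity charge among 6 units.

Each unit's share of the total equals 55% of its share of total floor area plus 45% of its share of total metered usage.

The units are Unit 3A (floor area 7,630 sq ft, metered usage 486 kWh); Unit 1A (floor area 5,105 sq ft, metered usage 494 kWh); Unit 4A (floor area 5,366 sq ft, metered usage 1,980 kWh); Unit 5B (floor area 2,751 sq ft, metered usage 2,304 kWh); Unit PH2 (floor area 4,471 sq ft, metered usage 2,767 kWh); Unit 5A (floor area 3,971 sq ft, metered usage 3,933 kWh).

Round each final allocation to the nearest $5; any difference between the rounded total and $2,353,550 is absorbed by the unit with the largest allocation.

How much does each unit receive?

Totals — floor area 29,294, metered usage 11,964.
Composite weights (55% floor area + 45% metered usage): Unit 3A 0.1615; Unit 1A 0.1144; Unit 4A 0.1752; Unit 5B 0.1383; Unit PH2 0.1880; Unit 5A 0.2225.
Raw shares: Unit 3A 380,179.36; Unit 1A 269,312.05; Unit 4A 412,391.42; Unit 5B 325,520.65; Unit PH2 442,511.02; Unit 5A 523,635.50.
After rounding ($5): Unit 3A $380,180; Unit 1A $269,310; Unit 4A $412,390; Unit 5B $325,520; Unit PH2 $442,510; Unit 5A $523,635. Sum = $2,353,545.
Difference $2,353,550 − $2,353,545 = +$5 applied to largest allocation (Unit 5A): Unit 5A becomes $523,640.

Unit 3A: $380,180 · Unit 1A: $269,310 · Unit 4A: $412,390 · Unit 5B: $325,520 · Unit PH2: $442,510 · Unit 5A: $523,640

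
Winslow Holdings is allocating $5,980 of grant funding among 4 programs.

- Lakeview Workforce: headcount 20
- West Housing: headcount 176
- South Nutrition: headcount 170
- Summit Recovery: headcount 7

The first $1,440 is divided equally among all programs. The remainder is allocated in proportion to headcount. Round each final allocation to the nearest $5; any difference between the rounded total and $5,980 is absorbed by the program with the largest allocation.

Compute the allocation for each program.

First tranche $1,440 split equally: $360 each.
Remainder $4,540 by headcount (total 373): Lakeview Workforce 243.43 → $245; West Housing 2,142.20 → $2,140; South Nutrition 2,069.17 → $2,070; Summit Recovery 85.20 → $85.
Totals: Lakeview Workforce $360 + $245 = $605; West Housing $360 + $2,140 = $2,500; South Nutrition $360 + $2,070 = $2,430; Summit Recovery $360 + $85 = $445.

Lakeview Workforce: $605 · West Housing: $2,500 · South Nutrition: $2,430 · Summit Recovery: $445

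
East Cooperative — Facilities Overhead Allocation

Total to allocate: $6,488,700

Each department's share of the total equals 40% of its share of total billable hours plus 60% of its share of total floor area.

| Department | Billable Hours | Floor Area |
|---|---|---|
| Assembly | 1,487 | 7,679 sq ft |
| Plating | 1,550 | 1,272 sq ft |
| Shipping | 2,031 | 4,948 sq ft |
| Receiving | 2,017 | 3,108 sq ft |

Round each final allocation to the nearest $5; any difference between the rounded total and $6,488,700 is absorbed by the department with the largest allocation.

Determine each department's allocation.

Assembly: $2,302,605 · Plating: $859,005 · Shipping: $1,876,715 · Receiving: $1,450,375

Totals — billable hours 7,085, floor area 17,007.
Composite weights (40% billable hours + 60% floor area): Assembly 0.3549; Plating 0.1324; Shipping 0.2892; Receiving 0.2235.
Raw shares: Assembly 2,302,605.96; Plating 859,003.05; Shipping 1,876,715.02; Receiving 1,450,375.96.
Rounded to nearest $5: Assembly $2,302,605; Plating $859,005; Shipping $1,876,715; Receiving $1,450,375. Sum = $6,488,700.
No rounding difference to absorb.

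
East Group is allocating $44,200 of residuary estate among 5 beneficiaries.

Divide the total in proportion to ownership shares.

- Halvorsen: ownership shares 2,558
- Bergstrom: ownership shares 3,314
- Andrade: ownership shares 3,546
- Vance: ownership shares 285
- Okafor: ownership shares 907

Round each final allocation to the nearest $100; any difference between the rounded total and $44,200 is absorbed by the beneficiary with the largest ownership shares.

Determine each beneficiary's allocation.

Ownership shares total: 10,610.
Pro-rata amounts: Halvorsen 2,558/10,610 × $44,200 = 10,656.32; Bergstrom 3,314/10,610 × $44,200 = 13,805.73; Andrade 3,546/10,610 × $44,200 = 14,772.21; Vance 285/10,610 × $44,200 = 1,187.28; Okafor 907/10,610 × $44,200 = 3,778.45.
Rounded to nearest $100: Halvorsen $10,700; Bergstrom $13,800; Andrade $14,800; Vance $1,200; Okafor $3,800. Sum = $44,300.
Difference $44,200 − $44,300 = −$100 applied to largest ownership shares (Andrade): Andrade becomes $14,700.

Halvorsen: $10,700 | Bergstrom: $13,800 | Andrade: $14,700 | Vance: $1,200 | Okafor: $3,800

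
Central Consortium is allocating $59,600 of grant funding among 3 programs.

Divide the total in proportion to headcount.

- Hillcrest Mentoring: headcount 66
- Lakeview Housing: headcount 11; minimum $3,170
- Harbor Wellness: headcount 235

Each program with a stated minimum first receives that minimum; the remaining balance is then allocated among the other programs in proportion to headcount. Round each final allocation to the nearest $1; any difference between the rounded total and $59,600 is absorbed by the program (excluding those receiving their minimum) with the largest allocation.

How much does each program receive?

Hillcrest Mentoring: $12,373 · Lakeview Housing: $3,170 · Harbor Wellness: $44,057

Minimums first: Lakeview Housing $3,170. Balance $56,430.
Balance split over remaining headcount 301: Hillcrest Mentoring 12,373.36 → $12,373; Harbor Wellness 44,056.64 → $44,057.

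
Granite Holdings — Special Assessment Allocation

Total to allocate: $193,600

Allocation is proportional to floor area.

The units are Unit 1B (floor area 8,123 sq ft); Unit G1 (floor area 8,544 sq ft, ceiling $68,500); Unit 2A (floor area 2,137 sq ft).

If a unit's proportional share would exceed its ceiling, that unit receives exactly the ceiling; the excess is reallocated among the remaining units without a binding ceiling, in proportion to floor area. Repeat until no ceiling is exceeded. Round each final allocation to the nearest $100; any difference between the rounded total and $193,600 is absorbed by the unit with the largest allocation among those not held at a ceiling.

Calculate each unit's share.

Unit 1B: $99,000; Unit G1: $68,500; Unit 2A: $26,100

Sum of floor area: 18,804.
Pro-rata shares before constraints: Unit 1B 83,631.82; Unit G1 87,966.31; Unit 2A 22,001.87.
Held at cap: Unit G1 ($68,500); remaining pool $125,100 reallocated over remaining floor area 10,260.
Redistributed shares: Unit 1B 99,043.60 → $99,000; Unit 2A 26,056.40 → $26,100.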